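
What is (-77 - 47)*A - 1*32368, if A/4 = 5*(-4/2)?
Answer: -27408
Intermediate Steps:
A = -40 (A = 4*(5*(-4/2)) = 4*(5*(-4*1/2)) = 4*(5*(-2)) = 4*(-10) = -40)
(-77 - 47)*A - 1*32368 = (-77 - 47)*(-40) - 1*32368 = -124*(-40) - 32368 = 4960 - 32368 = -27408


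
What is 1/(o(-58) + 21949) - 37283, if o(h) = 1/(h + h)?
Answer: -94925612373/2546083 ≈ -37283.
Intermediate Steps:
o(h) = 1/(2*h)
1/(o(-58) + 21949) - 37283 = 1/((1/2)/(-58) + 21949) - 37283 = 1/((1/2)*(-1/58) + 21949) - 37283 = 1/(-1/116 + 21949) - 37283 = 1/(2546083/116) - 37283 = 116/2546083 - 37283 = -94925612373/2546083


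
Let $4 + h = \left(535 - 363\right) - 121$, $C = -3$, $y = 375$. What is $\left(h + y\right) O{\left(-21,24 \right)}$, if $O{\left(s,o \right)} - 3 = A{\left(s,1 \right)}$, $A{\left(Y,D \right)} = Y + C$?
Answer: $-8862$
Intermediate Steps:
$h = 47$ ($h = -4 + \left(\left(535 - 363\right) - 121\right) = -4 + \left(172 - 121\right) = -4 + 51 = 47$)
$A{\left(Y,D \right)} = -3 + Y$ ($A{\left(Y,D \right)} = Y - 3 = -3 + Y$)
$O{\left(s,o \right)} = s$ ($O{\left(s,o \right)} = 3 + \left(-3 + s\right) = s$)
$\left(h + y\right) O{\left(-21,24 \right)} = \left(47 + 375\right) \left(-21\right) = 422 \left(-21\right) = -8862$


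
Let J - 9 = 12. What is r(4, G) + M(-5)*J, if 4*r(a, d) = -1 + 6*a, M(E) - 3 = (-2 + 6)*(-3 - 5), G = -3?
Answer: -2413/4 ≈ -603.25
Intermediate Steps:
J = 21 (J = 9 + 12 = 21)
M(E) = -29 (M(E) = 3 + (-2 + 6)*(-3 - 5) = 3 + 4*(-8) = 3 - 32 = -29)
r(a, d) = -¼ + 3*a/2 (r(a, d) = (-1 + 6*a)/4 = -¼ + 3*a/2)
r(4, G) + M(-5)*J = (-¼ + (3/2)*4) - 29*21 = (-¼ + 6) - 609 = 23/4 - 609 = -2413/4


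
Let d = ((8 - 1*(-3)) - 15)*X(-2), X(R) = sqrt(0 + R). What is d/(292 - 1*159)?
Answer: -4*I*sqrt(2)/133 ≈ -0.042533*I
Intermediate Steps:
X(R) = sqrt(R)
d = -4*I*sqrt(2) (d = ((8 - 1*(-3)) - 15)*sqrt(-2) = ((8 + 3) - 15)*(I*sqrt(2)) = (11 - 15)*(I*sqrt(2)) = -4*I*sqrt(2) ≈ -5.6569*I)
d/(292 - 1*159) = (-4*I*sqrt(2))/(292 - 1*159) = (-4*I*sqrt(2))/(292 - 159) = -4*I*sqrt(2)/133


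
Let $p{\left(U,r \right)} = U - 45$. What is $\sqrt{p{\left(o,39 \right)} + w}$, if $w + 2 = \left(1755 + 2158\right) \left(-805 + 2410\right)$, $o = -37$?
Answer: $21 \sqrt{14241} \approx 2506.0$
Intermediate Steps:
$p{\left(U,r \right)} = -45 + U$
$w = 6280363$ ($w = -2 + \left(1755 + 2158\right) \left(-805 + 2410\right) = -2 + 3913 \cdot 1605 = -2 + 6280365 = 6280363$)
$\sqrt{p{\left(o,39 \right)} + w} = \sqrt{\left(-45 - 37\right) + 6280363} = \sqrt{-82 + 6280363} = \sqrt{6280281} = 21 \sqrt{14241}$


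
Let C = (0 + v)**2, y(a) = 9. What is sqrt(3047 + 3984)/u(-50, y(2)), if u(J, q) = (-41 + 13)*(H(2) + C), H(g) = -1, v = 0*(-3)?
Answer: sqrt(7031)/28 ≈ 2.9947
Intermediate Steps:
v = 0
C = 0 (C = (0 + 0)**2 = 0**2 = 0)
u(J, q) = 28 (u(J, q) = (-41 + 13)*(-1 + 0) = -28*(-1) = 28)
sqrt(3047 + 3984)/u(-50, y(2)) = sqrt(3047 + 3984)/28 = sqrt(7031)*(1/28) = sqrt(7031)/28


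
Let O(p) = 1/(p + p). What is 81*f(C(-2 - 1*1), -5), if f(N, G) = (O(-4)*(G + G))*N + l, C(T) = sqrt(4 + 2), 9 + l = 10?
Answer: 81 + 405*sqrt(6)/4 ≈ 329.01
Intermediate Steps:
l = 1 (l = -9 + 10 = 1)
C(T) = sqrt(6)
O(p) = 1/(2*p)
f(N, G) = 1 - G*N/4 (f(N, G) = (((1/2)/(-4))*(G + G))*N + 1 = (((1/2)*(-1/4))*(2*G))*N + 1 = (-G/4)*N + 1 = -G*N/4 + 1 = 1 - G*N/4)
81*f(C(-2 - 1*1), -5) = 81*(1 - 1/4*(-5)*sqrt(6)) = 81*(1 + 5*sqrt(6)/4) = 81 + 405*sqrt(6)/4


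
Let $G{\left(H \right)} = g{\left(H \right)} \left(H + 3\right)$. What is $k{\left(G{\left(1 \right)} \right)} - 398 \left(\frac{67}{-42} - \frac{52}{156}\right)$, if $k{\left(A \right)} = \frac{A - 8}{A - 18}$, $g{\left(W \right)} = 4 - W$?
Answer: $\frac{16105}{21} \approx 766.9$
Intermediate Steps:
$G{\left(H \right)} = \left(3 + H\right) \left(4 - H\right)$ ($G{\left(H \right)} = \left(4 - H\right) \left(H + 3\right) = \left(4 - H\right) \left(3 + H\right) = \left(3 + H\right) \left(4 - H\right)$)
$k{\left(A \right)} = \frac{-8 + A}{-18 + A}$
$k{\left(G{\left(1 \right)} \right)} - 398 \left(\frac{67}{-42} - \frac{52}{156}\right) = \frac{-8 + \left(12 + 1 - 1^{2}\right)}{-18 + \left(12 + 1 - 1^{2}\right)} - 398 \left(\frac{67}{-42} - \frac{52}{156}\right) = \frac{-8 + \left(12 + 1 - 1\right)}{-18 + \left(12 + 1 - 1\right)} - 398 \left(67 \left(- \frac{1}{42}\right) - \frac{1}{3}\right) = \frac{-8 + \left(12 + 1 - 1\right)}{-18 + \left(12 + 1 - 1\right)} - 398 \left(- \frac{67}{42} - \frac{1}{3}\right) = \frac{-8 + 12}{-18 + 12} - - \frac{5373}{7} = \frac{1}{-6} \cdot 4 + \frac{5373}{7} = \left(- \frac{1}{6}\right) 4 + \frac{5373}{7} = - \frac{2}{3} + \frac{5373}{7} = \frac{16105}{21}$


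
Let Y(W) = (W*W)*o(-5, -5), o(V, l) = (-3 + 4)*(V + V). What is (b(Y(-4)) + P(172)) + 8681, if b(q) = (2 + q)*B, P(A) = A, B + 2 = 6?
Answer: 8221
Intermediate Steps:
B = 4 (B = -2 + 6 = 4)
o(V, l) = 2*V (o(V, l) = 1*(2*V) = 2*V)
Y(W) = -10*W**2 (Y(W) = (W*W)*(2*(-5)) = W**2*(-10) = -10*W**2)
b(q) = 8 + 4*q (b(q) = (2 + q)*4 = 8 + 4*q)
(b(Y(-4)) + P(172)) + 8681 = ((8 + 4*(-10*(-4)**2)) + 172) + 8681 = ((8 + 4*(-10*16)) + 172) + 8681 = ((8 + 4*(-160)) + 172) + 8681 = ((8 - 640) + 172) + 8681 = (-632 + 172) + 8681 = -460 + 8681 = 8221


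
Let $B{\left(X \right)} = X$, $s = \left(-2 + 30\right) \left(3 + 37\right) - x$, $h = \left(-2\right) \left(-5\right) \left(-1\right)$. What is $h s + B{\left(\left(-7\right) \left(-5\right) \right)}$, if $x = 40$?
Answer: $-10765$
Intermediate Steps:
$h = -10$ ($h = 10 \left(-1\right) = -10$)
$s = 1080$ ($s = \left(-2 + 30\right) \left(3 + 37\right) - 40 = 28 \cdot 40 - 40 = 1120 - 40 = 1080$)
$h s + B{\left(\left(-7\right) \left(-5\right) \right)} = \left(-10\right) 1080 - -35 = -10800 + 35 = -10765$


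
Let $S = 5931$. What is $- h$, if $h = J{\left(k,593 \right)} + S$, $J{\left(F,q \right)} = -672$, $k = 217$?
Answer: $-5259$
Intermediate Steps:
$h = 5259$ ($h = -672 + 5931 = 5259$)
$- h = \left(-1\right) 5259 = -5259$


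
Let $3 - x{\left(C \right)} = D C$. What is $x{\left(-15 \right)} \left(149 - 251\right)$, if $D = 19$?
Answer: $-29376$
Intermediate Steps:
$x{\left(C \right)} = 3 - 19 C$
$x{\left(-15 \right)} \left(149 - 251\right) = \left(3 - -285\right) \left(149 - 251\right) = \left(3 + 285\right) \left(-102\right) = 288 \left(-102\right) = -29376$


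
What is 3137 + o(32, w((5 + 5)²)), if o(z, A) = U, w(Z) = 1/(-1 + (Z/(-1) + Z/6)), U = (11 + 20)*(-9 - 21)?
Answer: 2207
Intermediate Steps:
U = -930 (U = 31*(-30) = -930)
w(Z) = 1/(-1 - 5*Z/6) (w(Z) = 1/(-1 + (Z*(-1) + Z*(⅙))) = 1/(-1 + (-Z + Z/6)) = 1/(-1 - 5*Z/6))
o(z, A) = -930
3137 + o(32, w((5 + 5)²)) = 3137 - 930 = 2207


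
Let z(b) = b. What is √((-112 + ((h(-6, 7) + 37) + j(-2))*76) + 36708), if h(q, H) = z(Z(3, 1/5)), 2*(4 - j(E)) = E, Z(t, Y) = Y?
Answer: 2*√248770/5 ≈ 199.51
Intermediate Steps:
j(E) = 4 - E/2
h(q, H) = ⅕ (h(q, H) = 1/5 = ⅕)
√((-112 + ((h(-6, 7) + 37) + j(-2))*76) + 36708) = √((-112 + ((⅕ + 37) + (4 - ½*(-2)))*76) + 36708) = √((-112 + (186/5 + (4 + 1))*76) + 36708) = √((-112 + (186/5 + 5)*76) + 36708) = √((-112 + (211/5)*76) + 36708) = √((-112 + 16036/5) + 36708) = √(15476/5 + 36708) = √(199016/5) = 2*√248770/5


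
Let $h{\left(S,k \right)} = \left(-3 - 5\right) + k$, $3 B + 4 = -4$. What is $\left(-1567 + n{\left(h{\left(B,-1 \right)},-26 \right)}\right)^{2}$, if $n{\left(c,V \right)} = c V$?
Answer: $1776889$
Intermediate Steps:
$B = - \frac{8}{3}$ ($B = - \frac{4}{3} + \frac{1}{3} \left(-4\right) = - \frac{4}{3} - \frac{4}{3} = - \frac{8}{3} \approx -2.6667$)
$h{\left(S,k \right)} = -8 + k$
$n{\left(c,V \right)} = V c$
$\left(-1567 + n{\left(h{\left(B,-1 \right)},-26 \right)}\right)^{2} = \left(-1567 - 26 \left(-8 - 1\right)\right)^{2} = \left(-1567 - -234\right)^{2} = \left(-1567 + 234\right)^{2} = \left(-1333\right)^{2} = 1776889$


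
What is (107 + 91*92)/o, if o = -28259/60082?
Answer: -46312298/2569 ≈ -18027.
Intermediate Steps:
o = -2569/5462 (o = -28259*1/60082 = -2569/5462 ≈ -0.47034)
(107 + 91*92)/o = (107 + 91*92)/(-2569/5462) = (107 + 8372)*(-5462/2569) = 8479*(-5462/2569) = -46312298/2569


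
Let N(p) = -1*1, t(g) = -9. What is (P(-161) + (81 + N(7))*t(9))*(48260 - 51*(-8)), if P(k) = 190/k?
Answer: -245688760/7 ≈ -3.5098e+7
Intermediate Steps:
N(p) = -1
(P(-161) + (81 + N(7))*t(9))*(48260 - 51*(-8)) = (190/(-161) + (81 - 1)*(-9))*(48260 - 51*(-8)) = (190*(-1/161) + 80*(-9))*(48260 + 408) = (-190/161 - 720)*48668 = -116110/161*48668 = -245688760/7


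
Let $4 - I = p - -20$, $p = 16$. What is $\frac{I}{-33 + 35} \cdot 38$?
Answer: $-608$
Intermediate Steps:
$I = -32$ ($I = 4 - \left(16 - -20\right) = 4 - \left(16 + 20\right) = 4 - 36 = -32$)
$\frac{I}{-33 + 35} \cdot 38 = - \frac{32}{-33 + 35} \cdot 38 = - \frac{32}{2} \cdot 38 = \left(-32\right) \frac{1}{2} \cdot 38 = \left(-16\right) 38 = -608$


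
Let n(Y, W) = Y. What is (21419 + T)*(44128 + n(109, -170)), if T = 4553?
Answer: 1148923364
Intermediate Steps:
(21419 + T)*(44128 + n(109, -170)) = (21419 + 4553)*(44128 + 109) = 25972*44237 = 1148923364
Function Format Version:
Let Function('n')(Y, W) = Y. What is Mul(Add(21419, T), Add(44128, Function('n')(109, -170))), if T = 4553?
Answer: 1148923364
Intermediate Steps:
Mul(Add(21419, T), Add(44128, Function('n')(109, -170))) = Mul(Add(21419, 4553), Add(44128, 109)) = Mul(25972, 44237) = 1148923364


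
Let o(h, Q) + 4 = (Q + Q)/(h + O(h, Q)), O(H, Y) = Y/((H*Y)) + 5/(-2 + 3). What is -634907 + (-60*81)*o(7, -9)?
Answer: -10340467/17 ≈ -6.0826e+5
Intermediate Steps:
O(H, Y) = 5 + 1/H (O(H, Y) = Y*(1/(H*Y)) + 5/1 = 1/H + 5*1 = 1/H + 5 = 5 + 1/H)
o(h, Q) = -4 + 2*Q/(5 + h + 1/h) (o(h, Q) = -4 + (Q + Q)/(h + (5 + 1/h)) = -4 + (2*Q)/(5 + h + 1/h) = -4 + 2*Q/(5 + h + 1/h))
-634907 + (-60*81)*o(7, -9) = -634907 + (-60*81)*(2*(-2 - 10*7 - 1*7*(-1*(-9) + 2*7))/(1 + 7² + 5*7)) = -634907 - 9720*(-2 - 70 - 1*7*(9 + 14))/(1 + 49 + 35) = -634907 - 9720*(-2 - 70 - 1*7*23)/85 = -634907 - 9720*(-2 - 70 - 161)/85 = -634907 - 9720*(-233)/85 = -634907 - 4860*(-466/85) = -634907 + 452952/17 = -10340467/17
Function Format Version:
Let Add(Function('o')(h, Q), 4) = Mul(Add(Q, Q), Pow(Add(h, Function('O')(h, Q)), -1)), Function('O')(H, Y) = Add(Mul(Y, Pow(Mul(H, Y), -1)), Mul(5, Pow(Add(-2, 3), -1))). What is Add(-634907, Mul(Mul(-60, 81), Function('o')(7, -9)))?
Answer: Rational(-10340467, 17) ≈ -6.0826e+5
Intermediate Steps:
Function('O')(H, Y) = Add(5, Pow(H, -1)) (Function('O')(H, Y) = Add(Mul(Y, Mul(Pow(H, -1), Pow(Y, -1))), Mul(5, Pow(1, -1))) = Add(Pow(H, -1), Mul(5, 1)) = Add(Pow(H, -1), 5) = Add(5, Pow(H, -1)))
Function('o')(h, Q) = Add(-4, Mul(2, Q, Pow(Add(5, h, Pow(h, -1)), -1))) (Function('o')(h, Q) = Add(-4, Mul(Add(Q, Q), Pow(Add(h, Add(5, Pow(h, -1))), -1))) = Add(-4, Mul(Mul(2, Q), Pow(Add(5, h, Pow(h, -1)), -1))) = Add(-4, Mul(2, Q, Pow(Add(5, h, Pow(h, -1)), -1))))
Add(-634907, Mul(Mul(-60, 81), Function('o')(7, -9))) = Add(-634907, Mul(Mul(-60, 81), Mul(2, Pow(Add(1, Pow(7, 2), Mul(5, 7)), -1), Add(-2, Mul(-10, 7), Mul(-1, 7, Add(Mul(-1, -9), Mul(2, 7))))))) = Add(-634907, Mul(-4860, Mul(2, Pow(Add(1, 49, 35), -1), Add(-2, -70, Mul(-1, 7, Add(9, 14)))))) = Add(-634907, Mul(-4860, Mul(2, Pow(85, -1), Add(-2, -70, Mul(-1, 7, 23))))) = Add(-634907, Mul(-4860, Mul(2, Rational(1, 85), Add(-2, -70, -161)))) = Add(-634907, Mul(-4860, Mul(2, Rational(1, 85), -233))) = Add(-634907, Mul(-4860, Rational(-466, 85))) = Add(-634907, Rational(452952, 17)) = Rational(-10340467, 17)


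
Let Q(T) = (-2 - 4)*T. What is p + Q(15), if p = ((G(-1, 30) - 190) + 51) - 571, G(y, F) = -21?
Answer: -821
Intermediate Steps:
Q(T) = -6*T
p = -731 (p = ((-21 - 190) + 51) - 571 = (-211 + 51) - 571 = -160 - 571 = -731)
p + Q(15) = -731 - 6*15 = -731 - 90 = -821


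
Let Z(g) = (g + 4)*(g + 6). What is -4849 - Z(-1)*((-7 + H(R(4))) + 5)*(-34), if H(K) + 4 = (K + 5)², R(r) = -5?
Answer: -7909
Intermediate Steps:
H(K) = -4 + (5 + K)² (H(K) = -4 + (K + 5)² = -4 + (5 + K)²)
Z(g) = (4 + g)*(6 + g)
-4849 - Z(-1)*((-7 + H(R(4))) + 5)*(-34) = -4849 - (24 + (-1)² + 10*(-1))*((-7 + (-4 + (5 - 5)²)) + 5)*(-34) = -4849 - (24 + 1 - 10)*((-7 + (-4 + 0²)) + 5)*(-34) = -4849 - 15*((-7 + (-4 + 0)) + 5)*(-34) = -4849 - 15*((-7 - 4) + 5)*(-34) = -4849 - 15*(-11 + 5)*(-34) = -4849 - 15*(-6)*(-34) = -4849 - (-90)*(-34) = -4849 - 1*3060 = -4849 - 3060 = -7909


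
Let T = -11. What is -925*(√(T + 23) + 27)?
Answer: -24975 - 1850*√3 ≈ -28179.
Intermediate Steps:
-925*(√(T + 23) + 27) = -925*(√(-11 + 23) + 27) = -925*(√12 + 27) = -925*(2*√3 + 27) = -925*(27 + 2*√3) = -24975 - 1850*√3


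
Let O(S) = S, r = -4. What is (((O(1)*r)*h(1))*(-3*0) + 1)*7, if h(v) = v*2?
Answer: 7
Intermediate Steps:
h(v) = 2*v
(((O(1)*r)*h(1))*(-3*0) + 1)*7 = (((1*(-4))*(2*1))*(-3*0) + 1)*7 = (-4*2*0 + 1)*7 = (-8*0 + 1)*7 = (0 + 1)*7 = 1*7 = 7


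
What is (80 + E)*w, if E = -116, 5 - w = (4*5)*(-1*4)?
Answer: -3060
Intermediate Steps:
w = 85 (w = 5 - 4*5*(-1*4) = 5 - 20*(-4) = 5 - 1*(-80) = 5 + 80 = 85)
(80 + E)*w = (80 - 116)*85 = -36*85 = -3060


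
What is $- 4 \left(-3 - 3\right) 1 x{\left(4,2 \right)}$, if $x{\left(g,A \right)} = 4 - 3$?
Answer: $24$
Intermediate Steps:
$x{\left(g,A \right)} = 1$
$- 4 \left(-3 - 3\right) 1 x{\left(4,2 \right)} = - 4 \left(-3 - 3\right) 1 \cdot 1 = \left(-4\right) \left(-6\right) 1 \cdot 1 = 24 \cdot 1 \cdot 1 = 24 \cdot 1 = 24$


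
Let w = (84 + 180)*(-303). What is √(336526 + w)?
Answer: √256534 ≈ 506.49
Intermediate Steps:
w = -79992 (w = 264*(-303) = -79992)
√(336526 + w) = √(336526 - 79992) = √256534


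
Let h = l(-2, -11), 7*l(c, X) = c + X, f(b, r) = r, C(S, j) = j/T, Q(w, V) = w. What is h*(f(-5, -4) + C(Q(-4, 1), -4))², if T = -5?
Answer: -3328/175 ≈ -19.017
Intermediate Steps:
C(S, j) = -j/5 (C(S, j) = j/(-5) = j*(-⅕) = -j/5)
l(c, X) = X/7 + c/7 (l(c, X) = (c + X)/7 = (X + c)/7 = X/7 + c/7)
h = -13/7 (h = (⅐)*(-11) + (⅐)*(-2) = -11/7 - 2/7 = -13/7 ≈ -1.8571)
h*(f(-5, -4) + C(Q(-4, 1), -4))² = -13*(-4 - ⅕*(-4))²/7 = -13*(-4 + ⅘)²/7 = -13*(-16/5)²/7 = -13/7*256/25 = -3328/175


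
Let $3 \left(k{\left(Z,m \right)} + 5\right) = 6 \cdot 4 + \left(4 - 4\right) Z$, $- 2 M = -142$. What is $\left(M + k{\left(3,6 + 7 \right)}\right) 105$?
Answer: $7770$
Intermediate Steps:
$M = 71$ ($M = \left(- \frac{1}{2}\right) \left(-142\right) = 71$)
$k{\left(Z,m \right)} = 3$ ($k{\left(Z,m \right)} = -5 + \frac{6 \cdot 4 + \left(4 - 4\right) Z}{3} = -5 + \frac{24 + 0 Z}{3} = -5 + \frac{24 + 0}{3} = -5 + \frac{1}{3} \cdot 24 = -5 + 8 = 3$)
$\left(M + k{\left(3,6 + 7 \right)}\right) 105 = \left(71 + 3\right) 105 = 74 \cdot 105 = 7770$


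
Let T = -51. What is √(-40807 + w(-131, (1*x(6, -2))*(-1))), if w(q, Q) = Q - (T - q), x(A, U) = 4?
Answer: I*√40891 ≈ 202.22*I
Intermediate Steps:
w(q, Q) = 51 + Q + q (w(q, Q) = Q - (-51 - q) = Q + (51 + q) = 51 + Q + q)
√(-40807 + w(-131, (1*x(6, -2))*(-1))) = √(-40807 + (51 + (1*4)*(-1) - 131)) = √(-40807 + (51 + 4*(-1) - 131)) = √(-40807 + (51 - 4 - 131)) = √(-40807 - 84) = √(-40891) = I*√40891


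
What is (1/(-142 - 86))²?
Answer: 1/51984 ≈ 1.9237e-5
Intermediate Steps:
(1/(-142 - 86))² = (1/(-228))² = (-1/228)² = 1/51984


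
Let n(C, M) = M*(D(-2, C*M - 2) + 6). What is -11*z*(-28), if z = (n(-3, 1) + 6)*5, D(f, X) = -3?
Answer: 13860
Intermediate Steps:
n(C, M) = 3*M (n(C, M) = M*(-3 + 6) = M*3 = 3*M)
z = 45 (z = (3*1 + 6)*5 = (3 + 6)*5 = 9*5 = 45)
-11*z*(-28) = -11*45*(-28) = -495*(-28) = 13860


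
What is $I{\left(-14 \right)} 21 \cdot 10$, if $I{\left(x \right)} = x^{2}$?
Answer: $41160$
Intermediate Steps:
$I{\left(-14 \right)} 21 \cdot 10 = \left(-14\right)^{2} \cdot 21 \cdot 10 = 196 \cdot 21 \cdot 10 = 4116 \cdot 10 = 41160$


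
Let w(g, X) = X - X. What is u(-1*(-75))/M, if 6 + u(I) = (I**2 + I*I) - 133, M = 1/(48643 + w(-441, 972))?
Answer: 540472373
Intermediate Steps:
w(g, X) = 0
M = 1/48643 (M = 1/(48643 + 0) = 1/48643 ≈ 2.0558e-5)
u(I) = -139 + 2*I**2 (u(I) = -6 + ((I**2 + I*I) - 133) = -6 + ((I**2 + I**2) - 133) = -6 + (2*I**2 - 133) = -6 + (-133 + 2*I**2) = -139 + 2*I**2)
u(-1*(-75))/M = (-139 + 2*(-1*(-75))**2)/(1/48643) = (-139 + 2*75**2)*48643 = (-139 + 2*5625)*48643 = (-139 + 11250)*48643 = 11111*48643 = 540472373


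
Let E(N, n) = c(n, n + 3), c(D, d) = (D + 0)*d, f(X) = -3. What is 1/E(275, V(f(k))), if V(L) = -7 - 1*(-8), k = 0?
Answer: 1/4 ≈ 0.25000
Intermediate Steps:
V(L) = 1 (V(L) = -7 + 8 = 1)
c(D, d) = D*d
E(N, n) = n*(3 + n) (E(N, n) = n*(n + 3) = n*(3 + n))
1/E(275, V(f(k))) = 1/(1*(3 + 1)) = 1/(1*4) = 1/4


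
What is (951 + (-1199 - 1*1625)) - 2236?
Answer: -4109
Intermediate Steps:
(951 + (-1199 - 1*1625)) - 2236 = (951 + (-1199 - 1625)) - 2236 = (951 - 2824) - 2236 = -1873 - 2236 = -4109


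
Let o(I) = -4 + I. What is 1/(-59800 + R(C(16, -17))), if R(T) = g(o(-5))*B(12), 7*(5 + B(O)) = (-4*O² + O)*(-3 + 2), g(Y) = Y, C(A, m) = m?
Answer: -7/423361 ≈ -1.6534e-5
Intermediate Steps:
B(O) = -5 - O/7 + 4*O²/7 (B(O) = -5 + ((-4*O² + O)*(-3 + 2))/7 = -5 + ((O - 4*O²)*(-1))/7 = -5 + (-O + 4*O²)/7 = -5 + (-O/7 + 4*O²/7) = -5 - O/7 + 4*O²/7)
R(T) = -4761/7 (R(T) = (-4 - 5)*(-5 - ⅐*12 + (4/7)*12²) = -9*(-5 - 12/7 + (4/7)*144) = -9*(-5 - 12/7 + 576/7) = -9*529/7 = -4761/7)
1/(-59800 + R(C(16, -17))) = 1/(-59800 - 4761/7) = 1/(-423361/7) = -7/423361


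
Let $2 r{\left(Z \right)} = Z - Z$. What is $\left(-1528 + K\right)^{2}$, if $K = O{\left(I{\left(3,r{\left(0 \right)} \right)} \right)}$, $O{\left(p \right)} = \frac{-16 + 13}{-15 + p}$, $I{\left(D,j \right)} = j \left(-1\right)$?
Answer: $\frac{58354321}{25} \approx 2.3342 \cdot 10^{6}$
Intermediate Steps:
$r{\left(Z \right)} = 0$ ($r{\left(Z \right)} = \frac{Z - Z}{2} = \frac{1}{2} \cdot 0 = 0$)
$I{\left(D,j \right)} = - j$
$O{\left(p \right)} = - \frac{3}{-15 + p}$
$K = \frac{1}{5}$ ($K = - \frac{3}{-15 - 0} = - \frac{3}{-15 + 0} = - \frac{3}{-15} = \left(-3\right) \left(- \frac{1}{15}\right) = \frac{1}{5} \approx 0.2$)
$\left(-1528 + K\right)^{2} = \left(-1528 + \frac{1}{5}\right)^{2} = \left(- \frac{7639}{5}\right)^{2} = \frac{58354321}{25}$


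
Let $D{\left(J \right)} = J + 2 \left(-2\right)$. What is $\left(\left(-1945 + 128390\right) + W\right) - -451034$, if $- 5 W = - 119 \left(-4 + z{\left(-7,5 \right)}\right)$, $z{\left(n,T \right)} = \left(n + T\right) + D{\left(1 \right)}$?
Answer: $\frac{2886324}{5} \approx 5.7727 \cdot 10^{5}$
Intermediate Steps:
$D{\left(J \right)} = -4 + J$ ($D{\left(J \right)} = J - 4 = -4 + J$)
$z{\left(n,T \right)} = -3 + T + n$ ($z{\left(n,T \right)} = \left(n + T\right) + \left(-4 + 1\right) = \left(T + n\right) - 3 = -3 + T + n$)
$W = - \frac{1071}{5}$ ($W = - \frac{\left(-119\right) \left(-4 - 5\right)}{5} = - \frac{\left(-119\right) \left(-9\right)}{5} = \left(- \frac{1}{5}\right) 1071 = - \frac{1071}{5} \approx -214.2$)
$\left(\left(-1945 + 128390\right) + W\right) - -451034 = \left(\left(-1945 + 128390\right) - \frac{1071}{5}\right) - -451034 = \left(126445 - \frac{1071}{5}\right) + 451034 = \frac{631154}{5} + 451034 = \frac{2886324}{5}$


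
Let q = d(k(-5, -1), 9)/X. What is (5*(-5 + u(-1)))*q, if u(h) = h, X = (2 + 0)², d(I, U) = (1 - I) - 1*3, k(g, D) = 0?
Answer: 15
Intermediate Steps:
d(I, U) = -2 - I (d(I, U) = (1 - I) - 3 = -2 - I)
X = 4 (X = 2² = 4)
q = -½ (q = (-2 - 1*0)/4 = (-2 + 0)*(¼) = -2*¼ = -½ ≈ -0.50000)
(5*(-5 + u(-1)))*q = (5*(-5 - 1))*(-½) = (5*(-6))*(-½) = -30*(-½) = 15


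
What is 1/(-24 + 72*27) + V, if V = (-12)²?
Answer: 276481/1920 ≈ 144.00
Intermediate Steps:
V = 144
1/(-24 + 72*27) + V = 1/(-24 + 72*27) + 144 = 1/(-24 + 1944) + 144 = 1/1920 + 144 = 276481/1920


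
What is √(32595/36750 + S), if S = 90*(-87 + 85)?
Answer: I*√877654/70 ≈ 13.383*I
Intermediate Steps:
S = -180 (S = 90*(-2) = -180)
√(32595/36750 + S) = √(32595/36750 - 180) = √(32595*(1/36750) - 180) = √(2173/2450 - 180) = √(-438827/2450) = I*√877654/70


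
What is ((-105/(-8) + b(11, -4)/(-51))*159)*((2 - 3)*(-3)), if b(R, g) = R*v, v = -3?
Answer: 893421/136 ≈ 6569.3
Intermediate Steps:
b(R, g) = -3*R (b(R, g) = R*(-3) = -3*R)
((-105/(-8) + b(11, -4)/(-51))*159)*((2 - 3)*(-3)) = ((-105/(-8) - 3*11/(-51))*159)*((2 - 3)*(-3)) = ((-105*(-⅛) - 33*(-1/51))*159)*(-1*(-3)) = ((105/8 + 11/17)*159)*3 = ((1873/136)*159)*3 = (297807/136)*3 = 893421/136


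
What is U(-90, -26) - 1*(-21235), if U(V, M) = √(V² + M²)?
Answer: 21235 + 2*√2194 ≈ 21329.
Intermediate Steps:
U(V, M) = √(M² + V²)
U(-90, -26) - 1*(-21235) = √((-26)² + (-90)²) - 1*(-21235) = √(676 + 8100) + 21235 = √8776 + 21235 = 2*√2194 + 21235 = 21235 + 2*√2194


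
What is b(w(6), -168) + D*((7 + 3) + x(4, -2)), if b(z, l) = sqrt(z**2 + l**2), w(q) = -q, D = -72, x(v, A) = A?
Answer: -576 + 6*sqrt(785) ≈ -407.89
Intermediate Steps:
b(z, l) = sqrt(l**2 + z**2)
b(w(6), -168) + D*((7 + 3) + x(4, -2)) = sqrt((-168)**2 + (-1*6)**2) - 72*((7 + 3) - 2) = sqrt(28224 + (-6)**2) - 72*(10 - 2) = sqrt(28224 + 36) - 72*8 = sqrt(28260) - 576 = 6*sqrt(785) - 576 = -576 + 6*sqrt(785)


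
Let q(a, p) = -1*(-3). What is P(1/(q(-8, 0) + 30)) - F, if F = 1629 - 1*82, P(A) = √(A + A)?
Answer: -1547 + √66/33 ≈ -1546.8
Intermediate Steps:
q(a, p) = 3
P(A) = √2*√A (P(A) = √(2*A) = √2*√A)
F = 1547 (F = 1629 - 82 = 1547)
P(1/(q(-8, 0) + 30)) - F = √2*√(1/(3 + 30)) - 1*1547 = √2*√(1/33) - 1547 = √2*(√33/33) - 1547 = √66/33 - 1547 = -1547 + √66/33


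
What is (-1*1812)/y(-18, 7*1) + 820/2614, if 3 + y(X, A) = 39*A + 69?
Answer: -743098/147691 ≈ -5.0314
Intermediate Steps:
y(X, A) = 66 + 39*A (y(X, A) = -3 + (39*A + 69) = -3 + (69 + 39*A) = 66 + 39*A)
(-1*1812)/y(-18, 7*1) + 820/2614 = (-1*1812)/(66 + 39*(7*1)) + 820/2614 = -1812/(66 + 39*7) + 820*(1/2614) = -1812/(66 + 273) + 410/1307 = -1812/339 + 410/1307 = -1812*1/339 + 410/1307 = -604/113 + 410/1307 = -743098/147691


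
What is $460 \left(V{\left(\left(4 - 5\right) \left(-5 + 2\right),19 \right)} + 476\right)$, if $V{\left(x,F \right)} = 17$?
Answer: $226780$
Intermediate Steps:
$460 \left(V{\left(\left(4 - 5\right) \left(-5 + 2\right),19 \right)} + 476\right) = 460 \left(17 + 476\right) = 460 \cdot 493 = 226780$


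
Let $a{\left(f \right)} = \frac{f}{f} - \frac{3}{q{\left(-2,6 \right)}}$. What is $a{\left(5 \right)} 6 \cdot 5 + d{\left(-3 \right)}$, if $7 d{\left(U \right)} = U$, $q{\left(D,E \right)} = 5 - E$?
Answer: $\frac{837}{7} \approx 119.57$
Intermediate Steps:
$d{\left(U \right)} = \frac{U}{7}$
$a{\left(f \right)} = 4$ ($a{\left(f \right)} = \frac{f}{f} - \frac{3}{5 - 6} = 1 - \frac{3}{5 - 6} = 1 - \frac{3}{-1} = 1 - -3 = 1 + 3 = 4$)
$a{\left(5 \right)} 6 \cdot 5 + d{\left(-3 \right)} = 4 \cdot 6 \cdot 5 + \frac{1}{7} \left(-3\right) = 4 \cdot 30 - \frac{3}{7} = 120 - \frac{3}{7} = \frac{837}{7}$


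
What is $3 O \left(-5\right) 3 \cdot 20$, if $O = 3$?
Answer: $-2700$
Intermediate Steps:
$3 O \left(-5\right) 3 \cdot 20 = 3 \cdot 3 \left(-5\right) 3 \cdot 20 = 9 \left(-5\right) 60 = \left(-45\right) 60 = -2700$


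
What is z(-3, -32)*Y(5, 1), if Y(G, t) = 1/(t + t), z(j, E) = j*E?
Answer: 48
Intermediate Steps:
z(j, E) = E*j
Y(G, t) = 1/(2*t)
z(-3, -32)*Y(5, 1) = (-32*(-3))*((½)/1) = 96*((½)*1) = 96*(½) = 48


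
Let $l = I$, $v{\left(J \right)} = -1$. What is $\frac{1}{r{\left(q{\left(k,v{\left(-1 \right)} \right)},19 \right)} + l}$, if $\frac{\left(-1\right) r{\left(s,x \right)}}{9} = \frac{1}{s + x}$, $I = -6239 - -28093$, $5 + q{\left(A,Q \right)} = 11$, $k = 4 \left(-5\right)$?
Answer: $\frac{25}{546341} \approx 4.5759 \cdot 10^{-5}$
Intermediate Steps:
$k = -20$
$q{\left(A,Q \right)} = 6$ ($q{\left(A,Q \right)} = -5 + 11 = 6$)
$I = 21854$ ($I = -6239 + 28093 = 21854$)
$r{\left(s,x \right)} = - \frac{9}{s + x}$
$l = 21854$
$\frac{1}{r{\left(q{\left(k,v{\left(-1 \right)} \right)},19 \right)} + l} = \frac{1}{- \frac{9}{6 + 19} + 21854} = \frac{1}{- \frac{9}{25} + 21854} = \frac{1}{\frac{546341}{25}} = \frac{25}{546341}$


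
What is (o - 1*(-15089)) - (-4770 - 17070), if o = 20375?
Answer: 57304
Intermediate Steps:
(o - 1*(-15089)) - (-4770 - 17070) = (20375 - 1*(-15089)) - (-4770 - 17070) = (20375 + 15089) - 1*(-21840) = 35464 + 21840 = 57304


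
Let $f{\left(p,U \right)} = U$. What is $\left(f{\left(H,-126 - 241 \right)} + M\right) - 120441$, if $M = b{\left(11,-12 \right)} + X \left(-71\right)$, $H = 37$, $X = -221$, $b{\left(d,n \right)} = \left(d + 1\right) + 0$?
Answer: $-105105$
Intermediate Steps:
$b{\left(d,n \right)} = 1 + d$ ($b{\left(d,n \right)} = \left(1 + d\right) + 0 = 1 + d$)
$M = 15703$ ($M = \left(1 + 11\right) - -15691 = 12 + 15691 = 15703$)
$\left(f{\left(H,-126 - 241 \right)} + M\right) - 120441 = \left(\left(-126 - 241\right) + 15703\right) - 120441 = \left(-367 + 15703\right) - 120441 = 15336 - 120441 = -105105$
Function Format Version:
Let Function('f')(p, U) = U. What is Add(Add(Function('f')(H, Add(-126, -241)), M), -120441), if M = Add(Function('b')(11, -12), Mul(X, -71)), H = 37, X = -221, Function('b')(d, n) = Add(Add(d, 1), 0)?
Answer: -105105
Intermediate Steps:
Function('b')(d, n) = Add(1, d) (Function('b')(d, n) = Add(Add(1, d), 0) = Add(1, d))
M = 15703 (M = Add(Add(1, 11), Mul(-221, -71)) = Add(12, 15691) = 15703)
Add(Add(Function('f')(H, Add(-126, -241)), M), -120441) = Add(Add(Add(-126, -241), 15703), -120441) = Add(Add(-367, 15703), -120441) = Add(15336, -120441) = -105105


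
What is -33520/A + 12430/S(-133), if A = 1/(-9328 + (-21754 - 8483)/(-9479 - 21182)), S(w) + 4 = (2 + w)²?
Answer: 164465306238723670/526050777 ≈ 3.1264e+8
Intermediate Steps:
S(w) = -4 + (2 + w)²
A = -30661/285975571 (A = 1/(-9328 - 30237/(-30661)) = 1/(-9328 - 30237*(-1/30661)) = 1/(-9328 + 30237/30661) = 1/(-285975571/30661) = -30661/285975571 ≈ -0.00010722)
-33520/A + 12430/S(-133) = -33520/(-30661/285975571) + 12430/((-133*(4 - 133))) = -33520*(-285975571/30661) + 12430/((-133*(-129))) = 9585901139920/30661 + 12430/17157 = 164465306238723670/526050777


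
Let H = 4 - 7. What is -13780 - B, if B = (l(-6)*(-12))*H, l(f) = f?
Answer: -13564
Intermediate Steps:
H = -3
B = -216 (B = -6*(-12)*(-3) = 72*(-3) = -216)
-13780 - B = -13780 - 1*(-216) = -13780 + 216 = -13564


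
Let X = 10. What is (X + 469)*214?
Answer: 102506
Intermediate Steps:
(X + 469)*214 = (10 + 469)*214 = 479*214 = 102506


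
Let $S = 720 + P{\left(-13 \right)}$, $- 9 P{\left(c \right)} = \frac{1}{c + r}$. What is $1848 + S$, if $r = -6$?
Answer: $\frac{439129}{171} \approx 2568.0$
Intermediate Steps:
$P{\left(c \right)} = - \frac{1}{9 \left(-6 + c\right)}$ ($P{\left(c \right)} = - \frac{1}{9 \left(c - 6\right)} = - \frac{1}{9 \left(-6 + c\right)}$)
$S = \frac{123121}{171}$ ($S = 720 - \frac{1}{-54 + 9 \left(-13\right)} = 720 - \frac{1}{-54 - 117} = 720 - \frac{1}{-171} = 720 - - \frac{1}{171} = 720 + \frac{1}{171} = \frac{123121}{171} \approx 720.01$)
$1848 + S = 1848 + \frac{123121}{171} = \frac{439129}{171}$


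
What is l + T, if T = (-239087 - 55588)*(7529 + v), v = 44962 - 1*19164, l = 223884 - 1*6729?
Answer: -9820416570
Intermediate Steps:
l = 217155 (l = 223884 - 6729 = 217155)
v = 25798 (v = 44962 - 19164 = 25798)
T = -9820633725 (T = (-239087 - 55588)*(7529 + 25798) = -294675*33327 = -9820633725)
l + T = 217155 - 9820633725 = -9820416570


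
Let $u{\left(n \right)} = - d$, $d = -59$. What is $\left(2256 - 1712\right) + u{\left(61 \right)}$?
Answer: $603$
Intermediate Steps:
$u{\left(n \right)} = 59$ ($u{\left(n \right)} = \left(-1\right) \left(-59\right) = 59$)
$\left(2256 - 1712\right) + u{\left(61 \right)} = \left(2256 - 1712\right) + 59 = 544 + 59 = 603$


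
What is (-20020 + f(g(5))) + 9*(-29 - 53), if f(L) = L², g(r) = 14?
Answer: -20562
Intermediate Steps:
(-20020 + f(g(5))) + 9*(-29 - 53) = (-20020 + 14²) + 9*(-29 - 53) = (-20020 + 196) + 9*(-82) = -19824 - 738 = -20562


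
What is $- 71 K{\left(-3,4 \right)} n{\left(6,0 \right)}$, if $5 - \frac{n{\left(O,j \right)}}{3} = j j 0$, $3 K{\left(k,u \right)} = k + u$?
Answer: $-355$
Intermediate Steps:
$K{\left(k,u \right)} = \frac{k}{3} + \frac{u}{3}$ ($K{\left(k,u \right)} = \frac{k + u}{3} = \frac{k}{3} + \frac{u}{3}$)
$n{\left(O,j \right)} = 15$ ($n{\left(O,j \right)} = 15 - 3 j j 0 = 15 - 3 j^{2} \cdot 0 = 15 - 0 = 15 + 0 = 15$)
$- 71 K{\left(-3,4 \right)} n{\left(6,0 \right)} = - 71 \left(\frac{1}{3} \left(-3\right) + \frac{1}{3} \cdot 4\right) 15 = - 71 \left(-1 + \frac{4}{3}\right) 15 = \left(-71\right) \frac{1}{3} \cdot 15 = \left(- \frac{71}{3}\right) 15 = -355$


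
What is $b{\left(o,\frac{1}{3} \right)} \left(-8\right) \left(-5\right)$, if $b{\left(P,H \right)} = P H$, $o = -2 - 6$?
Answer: $- \frac{320}{3} \approx -106.67$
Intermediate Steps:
$o = -8$ ($o = -2 - 6 = -8$)
$b{\left(P,H \right)} = H P$
$b{\left(o,\frac{1}{3} \right)} \left(-8\right) \left(-5\right) = \frac{1}{3} \left(-8\right) \left(-8\right) \left(-5\right) = \left(- \frac{8}{3}\right) \left(-8\right) \left(-5\right) = \frac{64}{3} \left(-5\right) = - \frac{320}{3}$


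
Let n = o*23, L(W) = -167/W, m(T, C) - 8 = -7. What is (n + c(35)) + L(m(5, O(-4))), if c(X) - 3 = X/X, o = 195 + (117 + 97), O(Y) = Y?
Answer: 9244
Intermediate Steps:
o = 409 (o = 195 + 214 = 409)
m(T, C) = 1 (m(T, C) = 8 - 7 = 1)
c(X) = 4 (c(X) = 3 + X/X = 3 + 1 = 4)
n = 9407 (n = 409*23 = 9407)
(n + c(35)) + L(m(5, O(-4))) = (9407 + 4) - 167/1 = 9411 - 167*1 = 9411 - 167 = 9244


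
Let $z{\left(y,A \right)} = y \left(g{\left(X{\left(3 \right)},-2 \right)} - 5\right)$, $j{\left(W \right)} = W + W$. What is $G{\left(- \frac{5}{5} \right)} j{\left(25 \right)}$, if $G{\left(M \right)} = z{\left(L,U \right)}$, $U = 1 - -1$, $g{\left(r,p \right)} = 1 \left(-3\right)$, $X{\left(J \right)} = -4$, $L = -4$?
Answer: $1600$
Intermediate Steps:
$j{\left(W \right)} = 2 W$
$g{\left(r,p \right)} = -3$
$U = 2$ ($U = 1 + 1 = 2$)
$z{\left(y,A \right)} = - 8 y$ ($z{\left(y,A \right)} = y \left(-3 - 5\right) = y \left(-8\right) = - 8 y$)
$G{\left(M \right)} = 32$ ($G{\left(M \right)} = \left(-8\right) \left(-4\right) = 32$)
$G{\left(- \frac{5}{5} \right)} j{\left(25 \right)} = 32 \cdot 2 \cdot 25 = 32 \cdot 50 = 1600$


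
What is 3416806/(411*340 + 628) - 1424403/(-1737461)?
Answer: 3068253884935/121941962824 ≈ 25.162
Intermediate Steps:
3416806/(411*340 + 628) - 1424403/(-1737461) = 3416806/(139740 + 628) - 1424403*(-1/1737461) = 3416806/140368 + 1424403/1737461 = 3416806*(1/140368) + 1424403/1737461 = 1708403/70184 + 1424403/1737461 = 3068253884935/121941962824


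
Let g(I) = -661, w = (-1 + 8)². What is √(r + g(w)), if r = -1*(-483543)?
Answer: √482882 ≈ 694.90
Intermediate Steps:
w = 49 (w = 7² = 49)
r = 483543
√(r + g(w)) = √(483543 - 661) = √482882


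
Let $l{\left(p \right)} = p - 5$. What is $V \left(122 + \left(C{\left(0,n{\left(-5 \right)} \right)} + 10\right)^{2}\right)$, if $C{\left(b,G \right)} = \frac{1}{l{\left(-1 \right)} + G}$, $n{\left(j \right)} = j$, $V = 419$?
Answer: $\frac{11163417}{121} \approx 92260.0$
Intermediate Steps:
$l{\left(p \right)} = -5 + p$
$C{\left(b,G \right)} = \frac{1}{-6 + G}$ ($C{\left(b,G \right)} = \frac{1}{\left(-5 - 1\right) + G} = \frac{1}{-6 + G}$)
$V \left(122 + \left(C{\left(0,n{\left(-5 \right)} \right)} + 10\right)^{2}\right) = 419 \left(122 + \left(\frac{1}{-6 - 5} + 10\right)^{2}\right) = 419 \left(122 + \left(\frac{1}{-11} + 10\right)^{2}\right) = 419 \left(122 + \left(- \frac{1}{11} + 10\right)^{2}\right) = 419 \left(122 + \left(\frac{109}{11}\right)^{2}\right) = 419 \left(122 + \frac{11881}{121}\right) = 419 \cdot \frac{26643}{121} = \frac{11163417}{121}$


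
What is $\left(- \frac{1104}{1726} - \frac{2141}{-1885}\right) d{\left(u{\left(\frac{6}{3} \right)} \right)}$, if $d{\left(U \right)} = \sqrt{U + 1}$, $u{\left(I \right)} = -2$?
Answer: $\frac{807163 i}{1626755} \approx 0.49618 i$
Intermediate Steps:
$d{\left(U \right)} = \sqrt{1 + U}$
$\left(- \frac{1104}{1726} - \frac{2141}{-1885}\right) d{\left(u{\left(\frac{6}{3} \right)} \right)} = \left(- \frac{1104}{1726} - \frac{2141}{-1885}\right) \sqrt{1 - 2} = \left(\left(-1104\right) \frac{1}{1726} - - \frac{2141}{1885}\right) \sqrt{-1} = \left(- \frac{552}{863} + \frac{2141}{1885}\right) i = \frac{807163 i}{1626755}$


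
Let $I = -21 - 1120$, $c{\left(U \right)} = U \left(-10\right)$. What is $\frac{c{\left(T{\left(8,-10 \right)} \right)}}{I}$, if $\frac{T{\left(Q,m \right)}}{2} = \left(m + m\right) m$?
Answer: $\frac{4000}{1141} \approx 3.5057$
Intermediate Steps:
$T{\left(Q,m \right)} = 4 m^{2}$ ($T{\left(Q,m \right)} = 2 \left(m + m\right) m = 2 \cdot 2 m m = 2 \cdot 2 m^{2} = 4 m^{2}$)
$c{\left(U \right)} = - 10 U$
$I = -1141$ ($I = -21 - 1120 = -1141$)
$\frac{c{\left(T{\left(8,-10 \right)} \right)}}{I} = \frac{\left(-10\right) 4 \left(-10\right)^{2}}{-1141} = - 10 \cdot 4 \cdot 100 \left(- \frac{1}{1141}\right) = \left(-10\right) 400 \left(- \frac{1}{1141}\right) = \left(-4000\right) \left(- \frac{1}{1141}\right) = \frac{4000}{1141}$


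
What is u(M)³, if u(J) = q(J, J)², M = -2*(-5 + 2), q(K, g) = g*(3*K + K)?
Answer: 8916100448256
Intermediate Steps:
q(K, g) = 4*K*g (q(K, g) = g*(4*K) = 4*K*g)
M = 6 (M = -2*(-3) = 6)
u(J) = 16*J⁴ (u(J) = (4*J*J)² = (4*J²)² = 16*J⁴)
u(M)³ = (16*6⁴)³ = (16*1296)³ = 20736³ = 8916100448256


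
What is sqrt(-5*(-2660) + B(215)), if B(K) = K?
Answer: sqrt(13515) ≈ 116.25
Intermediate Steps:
sqrt(-5*(-2660) + B(215)) = sqrt(-5*(-2660) + 215) = sqrt(13300 + 215) = sqrt(13515)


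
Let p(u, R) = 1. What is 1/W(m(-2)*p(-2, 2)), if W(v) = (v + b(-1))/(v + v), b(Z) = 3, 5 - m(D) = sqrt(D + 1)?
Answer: 82/65 - 6*I/65 ≈ 1.2615 - 0.092308*I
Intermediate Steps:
m(D) = 5 - sqrt(1 + D) (m(D) = 5 - sqrt(D + 1) = 5 - sqrt(1 + D))
W(v) = (3 + v)/(2*v) (W(v) = (v + 3)/(v + v) = (3 + v)/((2*v)) = (3 + v)*(1/(2*v)) = (3 + v)/(2*v))
1/W(m(-2)*p(-2, 2)) = 1/((3 + (5 - sqrt(1 - 2))*1)/(2*(((5 - sqrt(1 - 2))*1)))) = 1/((3 + (5 - sqrt(-1))*1)/(2*(((5 - sqrt(-1))*1)))) = 1/((3 + (5 - I)*1)/(2*(((5 - I)*1)))) = 1/((3 + (5 - I))/(2*(5 - I))) = 1/(((5 + I)/26)*(8 - I)/2) = 1/((5 + I)*(8 - I)/52) = 2*(5 - I)*(8 + I)/65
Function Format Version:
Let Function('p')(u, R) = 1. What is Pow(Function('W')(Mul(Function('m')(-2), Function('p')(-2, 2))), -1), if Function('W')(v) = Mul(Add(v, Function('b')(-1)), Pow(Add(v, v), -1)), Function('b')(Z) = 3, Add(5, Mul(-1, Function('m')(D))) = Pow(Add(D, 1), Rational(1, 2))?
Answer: Add(Rational(82, 65), Mul(Rational(-6, 65), I)) ≈ Add(1.2615, Mul(-0.092308, I))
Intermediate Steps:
Function('m')(D) = Add(5, Mul(-1, Pow(Add(1, D), Rational(1, 2)))) (Function('m')(D) = Add(5, Mul(-1, Pow(Add(D, 1), Rational(1, 2)))) = Add(5, Mul(-1, Pow(Add(1, D), Rational(1, 2)))))
Function('W')(v) = Mul(Rational(1, 2), Pow(v, -1), Add(3, v)) (Function('W')(v) = Mul(Add(v, 3), Pow(Add(v, v), -1)) = Mul(Add(3, v), Pow(Mul(2, v), -1)) = Mul(Add(3, v), Mul(Rational(1, 2), Pow(v, -1))) = Mul(Rational(1, 2), Pow(v, -1), Add(3, v)))
Pow(Function('W')(Mul(Function('m')(-2), Function('p')(-2, 2))), -1) = Pow(Mul(Rational(1, 2), Pow(Mul(Add(5, Mul(-1, Pow(Add(1, -2), Rational(1, 2)))), 1), -1), Add(3, Mul(Add(5, Mul(-1, Pow(Add(1, -2), Rational(1, 2)))), 1))), -1) = Pow(Mul(Rational(1, 2), Pow(Mul(Add(5, Mul(-1, Pow(-1, Rational(1, 2)))), 1), -1), Add(3, Mul(Add(5, Mul(-1, Pow(-1, Rational(1, 2)))), 1))), -1) = Pow(Mul(Rational(1, 2), Pow(Mul(Add(5, Mul(-1, I)), 1), -1), Add(3, Mul(Add(5, Mul(-1, I)), 1))), -1) = Pow(Mul(Rational(1, 2), Pow(Add(5, Mul(-1, I)), -1), Add(3, Add(5, Mul(-1, I)))), -1) = Pow(Mul(Rational(1, 2), Mul(Rational(1, 26), Add(5, I)), Add(8, Mul(-1, I))), -1) = Pow(Mul(Rational(1, 52), Add(5, I), Add(8, Mul(-1, I))), -1) = Mul(Rational(2, 65), Add(5, Mul(-1, I)), Add(8, I))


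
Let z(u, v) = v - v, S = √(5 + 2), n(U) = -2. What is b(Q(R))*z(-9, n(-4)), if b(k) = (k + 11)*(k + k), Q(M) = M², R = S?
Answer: 0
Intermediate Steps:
S = √7 ≈ 2.6458
z(u, v) = 0
R = √7 ≈ 2.6458
b(k) = 2*k*(11 + k) (b(k) = (11 + k)*(2*k) = 2*k*(11 + k))
b(Q(R))*z(-9, n(-4)) = (2*(√7)²*(11 + (√7)²))*0 = (2*7*(11 + 7))*0 = (2*7*18)*0 = 252*0 = 0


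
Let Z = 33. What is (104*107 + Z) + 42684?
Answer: 53845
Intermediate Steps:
(104*107 + Z) + 42684 = (104*107 + 33) + 42684 = (11128 + 33) + 42684 = 11161 + 42684 = 53845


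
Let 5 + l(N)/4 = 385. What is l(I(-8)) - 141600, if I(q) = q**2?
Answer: -140080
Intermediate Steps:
l(N) = 1520 (l(N) = -20 + 4*385 = -20 + 1540 = 1520)
l(I(-8)) - 141600 = 1520 - 141600 = -140080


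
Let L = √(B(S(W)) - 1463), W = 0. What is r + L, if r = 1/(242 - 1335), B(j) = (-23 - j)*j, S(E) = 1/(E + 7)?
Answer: -1/1093 + I*√71849/7 ≈ -0.00091491 + 38.292*I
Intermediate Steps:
S(E) = 1/(7 + E)
B(j) = j*(-23 - j)
L = I*√71849/7 (L = √(-(23 + 1/(7 + 0))/(7 + 0) - 1463) = √(-1*(23 + 1/7)/7 - 1463) = √(-1*⅐*(23 + ⅐) - 1463) = √(-1*⅐*162/7 - 1463) = √(-162/49 - 1463) = √(-71849/49) = I*√71849/7 ≈ 38.292*I)
r = -1/1093 (r = 1/(-1093) = -1/1093 ≈ -0.00091491)
r + L = -1/1093 + I*√71849/7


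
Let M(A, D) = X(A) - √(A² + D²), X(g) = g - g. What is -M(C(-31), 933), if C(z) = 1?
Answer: √870490 ≈ 933.00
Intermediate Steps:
X(g) = 0
M(A, D) = -√(A² + D²) (M(A, D) = 0 - √(A² + D²) = -√(A² + D²))
-M(C(-31), 933) = -(-1)*√(1² + 933²) = -(-1)*√(1 + 870489) = -(-1)*√870490 = √870490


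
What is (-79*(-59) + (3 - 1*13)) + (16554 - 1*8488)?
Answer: 12717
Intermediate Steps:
(-79*(-59) + (3 - 1*13)) + (16554 - 1*8488) = (4661 + (3 - 13)) + (16554 - 8488) = (4661 - 10) + 8066 = 4651 + 8066 = 12717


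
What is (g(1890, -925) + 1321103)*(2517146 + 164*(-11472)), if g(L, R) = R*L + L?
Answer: -270352034666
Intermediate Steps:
g(L, R) = L + L*R (g(L, R) = L*R + L = L + L*R)
(g(1890, -925) + 1321103)*(2517146 + 164*(-11472)) = (1890*(1 - 925) + 1321103)*(2517146 + 164*(-11472)) = (1890*(-924) + 1321103)*(2517146 - 1881408) = (-1746360 + 1321103)*635738 = -425257*635738 = -270352034666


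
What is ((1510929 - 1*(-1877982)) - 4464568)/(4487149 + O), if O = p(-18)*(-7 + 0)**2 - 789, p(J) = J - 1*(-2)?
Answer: -1075657/4485576 ≈ -0.23980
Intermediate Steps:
p(J) = 2 + J (p(J) = J + 2 = 2 + J)
O = -1573 (O = (2 - 18)*(-7 + 0)**2 - 789 = -16*(-7)**2 - 789 = -16*49 - 789 = -784 - 789 = -1573)
((1510929 - 1*(-1877982)) - 4464568)/(4487149 + O) = ((1510929 - 1*(-1877982)) - 4464568)/(4487149 - 1573) = ((1510929 + 1877982) - 4464568)/4485576 = (3388911 - 4464568)*(1/4485576) = -1075657*1/4485576 = -1075657/4485576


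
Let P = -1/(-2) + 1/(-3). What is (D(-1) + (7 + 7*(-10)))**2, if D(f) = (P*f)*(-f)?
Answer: 143641/36 ≈ 3990.0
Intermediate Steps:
P = 1/6 (P = -1*(-1/2) + 1*(-1/3) = 1/2 - 1/3 = 1/6 ≈ 0.16667)
D(f) = -f**2/6 (D(f) = (f/6)*(-f) = -f**2/6)
(D(-1) + (7 + 7*(-10)))**2 = (-1/6*(-1)**2 + (7 + 7*(-10)))**2 = (-1/6*1 + (7 - 70))**2 = (-1/6 - 63)**2 = (-379/6)**2 = 143641/36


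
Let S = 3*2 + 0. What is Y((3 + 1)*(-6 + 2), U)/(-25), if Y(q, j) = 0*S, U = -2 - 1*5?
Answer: 0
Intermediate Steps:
U = -7 (U = -2 - 5 = -7)
S = 6 (S = 6 + 0 = 6)
Y(q, j) = 0 (Y(q, j) = 0*6 = 0)
Y((3 + 1)*(-6 + 2), U)/(-25) = 0/(-25) = 0*(-1/25) = 0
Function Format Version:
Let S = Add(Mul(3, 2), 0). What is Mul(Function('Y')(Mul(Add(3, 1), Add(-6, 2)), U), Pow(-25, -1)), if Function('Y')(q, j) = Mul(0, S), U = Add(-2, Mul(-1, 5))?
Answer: 0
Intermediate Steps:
U = -7 (U = Add(-2, -5) = -7)
S = 6 (S = Add(6, 0) = 6)
Function('Y')(q, j) = 0 (Function('Y')(q, j) = Mul(0, 6) = 0)
Mul(Function('Y')(Mul(Add(3, 1), Add(-6, 2)), U), Pow(-25, -1)) = Mul(0, Pow(-25, -1)) = Mul(0, Rational(-1, 25)) = 0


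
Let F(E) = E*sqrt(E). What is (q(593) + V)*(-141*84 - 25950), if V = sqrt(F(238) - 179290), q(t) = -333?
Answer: 12585402 - 37794*sqrt(-179290 + 238*sqrt(238)) ≈ 1.2585e+7 - 1.5838e+7*I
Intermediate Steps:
F(E) = E**(3/2)
V = sqrt(-179290 + 238*sqrt(238)) (V = sqrt(238**(3/2) - 179290) = sqrt(238*sqrt(238) - 179290) = sqrt(-179290 + 238*sqrt(238)) ≈ 419.07*I)
(q(593) + V)*(-141*84 - 25950) = (-333 + sqrt(-179290 + 238*sqrt(238)))*(-141*84 - 25950) = (-333 + sqrt(-179290 + 238*sqrt(238)))*(-11844 - 25950) = (-333 + sqrt(-179290 + 238*sqrt(238)))*(-37794) = 12585402 - 37794*sqrt(-179290 + 238*sqrt(238))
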